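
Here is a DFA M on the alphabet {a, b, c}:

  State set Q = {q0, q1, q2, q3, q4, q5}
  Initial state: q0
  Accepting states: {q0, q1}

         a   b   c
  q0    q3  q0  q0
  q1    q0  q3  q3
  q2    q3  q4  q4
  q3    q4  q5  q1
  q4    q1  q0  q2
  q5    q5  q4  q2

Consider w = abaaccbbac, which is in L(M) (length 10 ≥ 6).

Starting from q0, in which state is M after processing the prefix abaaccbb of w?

Run of M on the first 8 characters of w = a b a a c c b b:
  step 0: q0  (start)
  step 1: q3  (read a: q0→q3)
  step 2: q5  (read b: q3→q5)
  step 3: q5  (read a: q5→q5)
  step 4: q5  (read a: q5→q5)
  step 5: q2  (read c: q5→q2)
  step 6: q4  (read c: q2→q4)
  step 7: q0  (read b: q4→q0)
  step 8: q0  (read b: q0→q0)

After reading 8 characters, M is in state q0.

q0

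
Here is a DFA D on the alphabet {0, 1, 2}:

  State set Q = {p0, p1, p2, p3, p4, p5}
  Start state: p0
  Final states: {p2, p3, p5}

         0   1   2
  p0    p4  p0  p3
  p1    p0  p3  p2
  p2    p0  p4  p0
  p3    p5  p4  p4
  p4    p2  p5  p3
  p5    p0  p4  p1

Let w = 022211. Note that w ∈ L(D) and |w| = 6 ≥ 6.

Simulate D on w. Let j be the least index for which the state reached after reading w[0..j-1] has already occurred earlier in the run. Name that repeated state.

Run of D on w = 0 2 2 2 1 1:
  step 0: p0  (start)
  step 1: p4  (read 0: p0→p4)
  step 2: p3  (read 2: p4→p3)
  step 3: p4  (read 2: p3→p4)   ← first repeat (p4 seen earlier)
  step 4: p3  (read 2: p4→p3)
  step 5: p4  (read 1: p3→p4)
  step 6: p5  (read 1: p4→p5)

The earliest repeat is at step j = 3: D is in p4, which it already visited at step i = 1.
Since D has 6 states, any run of length ≥ 6 visits 6+1 states, so by pigeonhole some state repeats within the first 6 steps — that repeat gives the pumpable loop.

p4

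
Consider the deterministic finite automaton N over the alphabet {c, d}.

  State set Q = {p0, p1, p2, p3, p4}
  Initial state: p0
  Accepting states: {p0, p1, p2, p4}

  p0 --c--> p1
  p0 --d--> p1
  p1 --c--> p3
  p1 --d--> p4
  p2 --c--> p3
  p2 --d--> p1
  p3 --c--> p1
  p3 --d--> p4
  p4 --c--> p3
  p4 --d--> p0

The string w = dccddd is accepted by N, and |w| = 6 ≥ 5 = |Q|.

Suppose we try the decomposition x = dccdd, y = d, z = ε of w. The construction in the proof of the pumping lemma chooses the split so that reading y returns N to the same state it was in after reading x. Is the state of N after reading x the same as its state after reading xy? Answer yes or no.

State sequence: p0 -d-> p1 -c-> p3 -c-> p1 -d-> p4 -d-> p0 -d-> p1

After x (step 5): p0. After xy (step 6): p1.
They differ (p0 ≠ p1), so y is not a cycle from the state after x; this split is not the one the pumping-lemma construction produces, and pumping y need not keep the string in L(N).

no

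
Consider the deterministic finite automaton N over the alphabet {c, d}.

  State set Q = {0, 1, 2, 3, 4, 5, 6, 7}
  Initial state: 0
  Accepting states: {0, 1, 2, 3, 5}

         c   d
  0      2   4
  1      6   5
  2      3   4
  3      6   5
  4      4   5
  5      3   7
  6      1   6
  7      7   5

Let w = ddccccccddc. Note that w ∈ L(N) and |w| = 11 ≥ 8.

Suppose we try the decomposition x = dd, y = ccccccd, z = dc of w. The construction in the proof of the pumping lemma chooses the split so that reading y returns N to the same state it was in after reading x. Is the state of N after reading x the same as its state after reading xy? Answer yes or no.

State sequence: 0 -d-> 4 -d-> 5 -c-> 3 -c-> 6 -c-> 1 -c-> 6 -c-> 1 -c-> 6 -d-> 6

After x (step 2): 5. After xy (step 9): 6.
They differ (5 ≠ 6), so y is not a cycle from the state after x; this split is not the one the pumping-lemma construction produces, and pumping y need not keep the string in L(N).

no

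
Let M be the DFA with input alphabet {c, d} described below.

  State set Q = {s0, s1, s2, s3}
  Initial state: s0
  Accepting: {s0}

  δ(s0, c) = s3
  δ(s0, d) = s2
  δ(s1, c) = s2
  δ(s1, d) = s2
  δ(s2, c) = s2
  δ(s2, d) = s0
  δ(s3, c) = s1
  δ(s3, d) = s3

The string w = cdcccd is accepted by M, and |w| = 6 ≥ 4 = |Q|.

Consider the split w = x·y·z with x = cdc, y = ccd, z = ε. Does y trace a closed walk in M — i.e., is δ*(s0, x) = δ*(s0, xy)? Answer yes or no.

Run of M on the first 6 characters of w = c d c c c d:
  step 0: s0  (start)
  step 1: s3  (read c: s0→s3)
  step 2: s3  (read d: s3→s3)
  step 3: s1  (read c: s3→s1)
  step 4: s2  (read c: s1→s2)
  step 5: s2  (read c: s2→s2)
  step 6: s0  (read d: s2→s0)

After x (step 3): s1. After xy (step 6): s0.
They differ (s1 ≠ s0), so y is not a cycle from the state after x; this split is not the one the pumping-lemma construction produces, and pumping y need not keep the string in L(M).

no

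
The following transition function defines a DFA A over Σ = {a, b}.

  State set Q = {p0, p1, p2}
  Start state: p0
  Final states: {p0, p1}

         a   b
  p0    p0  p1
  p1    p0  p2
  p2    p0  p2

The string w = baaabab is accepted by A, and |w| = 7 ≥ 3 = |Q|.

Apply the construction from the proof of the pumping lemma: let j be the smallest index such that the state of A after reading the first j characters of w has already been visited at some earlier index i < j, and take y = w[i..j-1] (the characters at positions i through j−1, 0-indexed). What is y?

Run of A on w = b a a a b a b:
  step 0: p0  (start)
  step 1: p1  (read b: p0→p1)
  step 2: p0  (read a: p1→p0)   ← first repeat (p0 seen earlier)
  step 3: p0  (read a: p0→p0)
  step 4: p0  (read a: p0→p0)
  step 5: p1  (read b: p0→p1)
  step 6: p0  (read a: p1→p0)
  step 7: p1  (read b: p0→p1)

So i = 0, j = 2, giving x = w[0:0] = ε, y = w[0:2] = ba, z = w[2:7] = aabab.
Check: |xy| = 2 ≤ 3 and |y| = 2 ≥ 1. Reading y takes A from p0 back to p0, so every xyⁱz is accepted.

ba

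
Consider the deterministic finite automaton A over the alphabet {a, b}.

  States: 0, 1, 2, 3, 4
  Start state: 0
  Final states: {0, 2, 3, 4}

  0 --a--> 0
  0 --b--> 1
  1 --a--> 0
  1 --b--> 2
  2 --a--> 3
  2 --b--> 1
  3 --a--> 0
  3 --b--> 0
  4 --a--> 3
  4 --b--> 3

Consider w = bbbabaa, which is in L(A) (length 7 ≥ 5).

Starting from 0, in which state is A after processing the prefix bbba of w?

0

State sequence: 0 -b-> 1 -b-> 2 -b-> 1 -a-> 0

After reading 4 characters, A is in state 0.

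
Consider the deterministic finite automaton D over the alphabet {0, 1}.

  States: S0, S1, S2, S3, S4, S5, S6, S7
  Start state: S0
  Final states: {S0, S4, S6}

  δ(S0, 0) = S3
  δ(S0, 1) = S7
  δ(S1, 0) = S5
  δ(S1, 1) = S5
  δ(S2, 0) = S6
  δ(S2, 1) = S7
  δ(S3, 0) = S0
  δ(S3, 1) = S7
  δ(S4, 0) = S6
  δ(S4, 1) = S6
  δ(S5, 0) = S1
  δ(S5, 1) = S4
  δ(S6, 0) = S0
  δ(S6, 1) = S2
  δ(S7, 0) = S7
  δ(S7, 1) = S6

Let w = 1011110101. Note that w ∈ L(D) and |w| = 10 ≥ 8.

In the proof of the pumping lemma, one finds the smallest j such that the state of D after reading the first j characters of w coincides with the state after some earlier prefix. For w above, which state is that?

State sequence: S0 -1-> S7 -0-> S7 -1-> S6 -1-> S2 -1-> S7 -1-> S6 -0-> S0 -1-> S7 -0-> S7 -1-> S6
First repeat at step 2: S7 was already visited.

The earliest repeat is at step j = 2: D is in S7, which it already visited at step i = 1.
The DFA has 8 states, so the proof of the pumping lemma guarantees a repeated state among the first 8+1 visited; the segment between the two visits is the pumpable y.

S7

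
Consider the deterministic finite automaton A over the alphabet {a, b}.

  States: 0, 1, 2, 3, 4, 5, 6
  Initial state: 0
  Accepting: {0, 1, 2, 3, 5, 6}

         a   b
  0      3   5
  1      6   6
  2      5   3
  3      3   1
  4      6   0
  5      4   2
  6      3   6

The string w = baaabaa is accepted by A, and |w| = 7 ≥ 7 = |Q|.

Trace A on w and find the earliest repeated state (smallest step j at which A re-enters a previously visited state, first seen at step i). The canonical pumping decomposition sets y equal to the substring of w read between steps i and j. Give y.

aba

Run of A on w = b a a a b a a:
  step 0: 0  (start)
  step 1: 5  (read b: 0→5)
  step 2: 4  (read a: 5→4)
  step 3: 6  (read a: 4→6)
  step 4: 3  (read a: 6→3)
  step 5: 1  (read b: 3→1)
  step 6: 6  (read a: 1→6)   ← first repeat (6 seen earlier)
  step 7: 3  (read a: 6→3)

So i = 3, j = 6, giving x = w[0:3] = baa, y = w[3:6] = aba, z = w[6:7] = a.
Check: |xy| = 6 ≤ 7 and |y| = 3 ≥ 1. Reading y takes A from 6 back to 6, so every xyⁱz is accepted.
With |Q| = 7, pigeonhole forces a state repeat no later than step 7; the substring read between the first and second visits to that state can be pumped.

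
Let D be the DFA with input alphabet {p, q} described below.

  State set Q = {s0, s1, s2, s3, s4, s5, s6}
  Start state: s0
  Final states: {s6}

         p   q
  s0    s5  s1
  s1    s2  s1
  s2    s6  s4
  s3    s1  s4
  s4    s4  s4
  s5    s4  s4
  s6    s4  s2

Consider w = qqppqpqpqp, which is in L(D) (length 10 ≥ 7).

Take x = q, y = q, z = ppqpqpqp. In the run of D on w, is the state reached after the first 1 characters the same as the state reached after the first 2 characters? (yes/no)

yes

Run of D on the first 2 characters of w = q q:
  step 0: s0  (start)
  step 1: s1  (read q: s0→s1)
  step 2: s1  (read q: s1→s1)

After x (step 1): s1. After xy (step 2): s1.
They match, so y = q drives D around a cycle from s1 back to itself; pumping y any number of times keeps D in s1 before reading z, and xyⁱz ∈ L(D) for every i ≥ 0.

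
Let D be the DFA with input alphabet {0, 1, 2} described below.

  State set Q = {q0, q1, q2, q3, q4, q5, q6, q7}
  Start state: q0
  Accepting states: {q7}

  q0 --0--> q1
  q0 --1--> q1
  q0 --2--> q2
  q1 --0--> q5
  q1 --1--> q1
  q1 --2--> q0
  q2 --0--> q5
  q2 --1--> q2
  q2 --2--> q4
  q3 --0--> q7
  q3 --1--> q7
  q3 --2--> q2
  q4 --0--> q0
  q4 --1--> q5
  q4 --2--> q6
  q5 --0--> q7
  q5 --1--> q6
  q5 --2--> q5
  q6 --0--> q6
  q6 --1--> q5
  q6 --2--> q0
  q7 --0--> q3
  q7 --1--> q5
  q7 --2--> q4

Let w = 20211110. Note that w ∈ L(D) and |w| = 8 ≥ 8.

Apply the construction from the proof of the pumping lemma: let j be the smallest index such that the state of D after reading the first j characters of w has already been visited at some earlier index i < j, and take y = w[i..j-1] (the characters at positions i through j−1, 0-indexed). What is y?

Run of D on w = 2 0 2 1 1 1 1 0:
  step 0: q0  (start)
  step 1: q2  (read 2: q0→q2)
  step 2: q5  (read 0: q2→q5)
  step 3: q5  (read 2: q5→q5)   ← first repeat (q5 seen earlier)
  step 4: q6  (read 1: q5→q6)
  step 5: q5  (read 1: q6→q5)
  step 6: q6  (read 1: q5→q6)
  step 7: q5  (read 1: q6→q5)
  step 8: q7  (read 0: q5→q7)

So i = 2, j = 3, giving x = w[0:2] = 20, y = w[2:3] = 2, z = w[3:8] = 11110.
Check: |xy| = 3 ≤ 8 and |y| = 1 ≥ 1. Reading y takes D from q5 back to q5, so every xyⁱz is accepted.
Pumping length from the standard proof: p = 8 (the number of states). The repeated state found above gives |xy| = j ≤ 8 and |y| = j − i ≥ 1.

2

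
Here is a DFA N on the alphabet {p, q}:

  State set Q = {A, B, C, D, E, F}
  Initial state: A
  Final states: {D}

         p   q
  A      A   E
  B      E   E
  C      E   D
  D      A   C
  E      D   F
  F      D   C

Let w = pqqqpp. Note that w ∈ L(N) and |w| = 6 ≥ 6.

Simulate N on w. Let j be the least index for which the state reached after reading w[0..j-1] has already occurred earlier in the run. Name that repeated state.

State sequence: A -p-> A -q-> E -q-> F -q-> C -p-> E -p-> D
First repeat at step 1: A was already visited.

The earliest repeat is at step j = 1: N is in A, which it already visited at step i = 0.
With |Q| = 6, pigeonhole forces a state repeat no later than step 6; the substring read between the first and second visits to that state can be pumped.

A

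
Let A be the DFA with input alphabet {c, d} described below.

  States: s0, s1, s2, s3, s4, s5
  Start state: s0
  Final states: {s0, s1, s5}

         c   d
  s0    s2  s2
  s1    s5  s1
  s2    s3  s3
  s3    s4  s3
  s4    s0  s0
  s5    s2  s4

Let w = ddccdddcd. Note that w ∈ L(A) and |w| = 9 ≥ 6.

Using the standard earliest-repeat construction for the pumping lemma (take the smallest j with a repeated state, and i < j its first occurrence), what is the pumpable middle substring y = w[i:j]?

Run of A on w = d d c c d d d c d:
  step 0: s0  (start)
  step 1: s2  (read d: s0→s2)
  step 2: s3  (read d: s2→s3)
  step 3: s4  (read c: s3→s4)
  step 4: s0  (read c: s4→s0)   ← first repeat (s0 seen earlier)
  step 5: s2  (read d: s0→s2)
  step 6: s3  (read d: s2→s3)
  step 7: s3  (read d: s3→s3)
  step 8: s4  (read c: s3→s4)
  step 9: s0  (read d: s4→s0)

So i = 0, j = 4, giving x = w[0:0] = ε, y = w[0:4] = ddcc, z = w[4:9] = dddcd.
Check: |xy| = 4 ≤ 6 and |y| = 4 ≥ 1. Reading y takes A from s0 back to s0, so every xyⁱz is accepted.

ddcc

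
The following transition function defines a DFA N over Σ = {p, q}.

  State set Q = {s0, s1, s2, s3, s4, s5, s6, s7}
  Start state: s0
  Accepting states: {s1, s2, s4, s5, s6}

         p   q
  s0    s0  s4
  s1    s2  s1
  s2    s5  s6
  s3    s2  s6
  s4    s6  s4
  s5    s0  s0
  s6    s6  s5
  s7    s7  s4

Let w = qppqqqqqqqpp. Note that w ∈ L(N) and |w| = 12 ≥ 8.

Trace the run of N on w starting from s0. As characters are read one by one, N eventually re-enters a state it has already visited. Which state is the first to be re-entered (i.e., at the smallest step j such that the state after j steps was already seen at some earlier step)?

s6

Run of N on w = q p p q q q q q q q p p:
  step 0: s0  (start)
  step 1: s4  (read q: s0→s4)
  step 2: s6  (read p: s4→s6)
  step 3: s6  (read p: s6→s6)   ← first repeat (s6 seen earlier)
  step 4: s5  (read q: s6→s5)
  step 5: s0  (read q: s5→s0)
  step 6: s4  (read q: s0→s4)
  step 7: s4  (read q: s4→s4)
  step 8: s4  (read q: s4→s4)
  step 9: s4  (read q: s4→s4)
  step 10: s4  (read q: s4→s4)
  step 11: s6  (read p: s4→s6)
  step 12: s6  (read p: s6→s6)

The earliest repeat is at step j = 3: N is in s6, which it already visited at step i = 2.
The DFA has 8 states, so the proof of the pumping lemma guarantees a repeated state among the first 8+1 visited; the segment between the two visits is the pumpable y.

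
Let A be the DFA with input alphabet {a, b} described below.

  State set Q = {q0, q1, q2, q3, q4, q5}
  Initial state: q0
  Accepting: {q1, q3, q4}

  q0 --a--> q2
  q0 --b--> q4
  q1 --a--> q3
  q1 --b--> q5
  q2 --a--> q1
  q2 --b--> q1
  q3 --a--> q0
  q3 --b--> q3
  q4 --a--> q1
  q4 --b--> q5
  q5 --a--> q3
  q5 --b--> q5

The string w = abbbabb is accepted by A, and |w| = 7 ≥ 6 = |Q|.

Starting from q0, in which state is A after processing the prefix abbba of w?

Run of A on the first 5 characters of w = a b b b a:
  step 0: q0  (start)
  step 1: q2  (read a: q0→q2)
  step 2: q1  (read b: q2→q1)
  step 3: q5  (read b: q1→q5)
  step 4: q5  (read b: q5→q5)
  step 5: q3  (read a: q5→q3)

After reading 5 characters, A is in state q3.

q3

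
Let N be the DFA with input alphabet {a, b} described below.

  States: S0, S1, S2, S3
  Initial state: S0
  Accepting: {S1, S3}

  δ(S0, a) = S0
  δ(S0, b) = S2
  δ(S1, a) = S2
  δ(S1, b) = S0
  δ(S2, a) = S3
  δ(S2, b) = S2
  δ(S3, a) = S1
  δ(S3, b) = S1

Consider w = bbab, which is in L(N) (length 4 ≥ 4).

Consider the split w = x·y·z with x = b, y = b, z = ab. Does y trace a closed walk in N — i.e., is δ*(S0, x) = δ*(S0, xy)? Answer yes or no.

yes

State sequence: S0 -b-> S2 -b-> S2

After x (step 1): S2. After xy (step 2): S2.
They match, so y = b drives N around a cycle from S2 back to itself; pumping y any number of times keeps N in S2 before reading z, and xyⁱz ∈ L(N) for every i ≥ 0.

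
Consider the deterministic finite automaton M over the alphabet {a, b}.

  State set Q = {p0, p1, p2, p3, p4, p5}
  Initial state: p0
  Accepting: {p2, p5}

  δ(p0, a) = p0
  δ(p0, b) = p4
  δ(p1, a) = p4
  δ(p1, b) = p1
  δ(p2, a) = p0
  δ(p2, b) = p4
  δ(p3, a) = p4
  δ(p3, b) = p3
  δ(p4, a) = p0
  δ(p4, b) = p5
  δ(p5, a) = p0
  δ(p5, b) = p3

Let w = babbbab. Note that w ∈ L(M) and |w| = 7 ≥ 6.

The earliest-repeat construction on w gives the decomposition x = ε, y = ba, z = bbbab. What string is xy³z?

babababbbab

xy^3z = ε·ba·ba·ba·bbbab = babababbbab.
Reading y = ba takes M from p0 back to p0, so after x·y·y·y the machine is still in p0, and z then leads to the accepting state p5. Hence babababbbab ∈ L(M).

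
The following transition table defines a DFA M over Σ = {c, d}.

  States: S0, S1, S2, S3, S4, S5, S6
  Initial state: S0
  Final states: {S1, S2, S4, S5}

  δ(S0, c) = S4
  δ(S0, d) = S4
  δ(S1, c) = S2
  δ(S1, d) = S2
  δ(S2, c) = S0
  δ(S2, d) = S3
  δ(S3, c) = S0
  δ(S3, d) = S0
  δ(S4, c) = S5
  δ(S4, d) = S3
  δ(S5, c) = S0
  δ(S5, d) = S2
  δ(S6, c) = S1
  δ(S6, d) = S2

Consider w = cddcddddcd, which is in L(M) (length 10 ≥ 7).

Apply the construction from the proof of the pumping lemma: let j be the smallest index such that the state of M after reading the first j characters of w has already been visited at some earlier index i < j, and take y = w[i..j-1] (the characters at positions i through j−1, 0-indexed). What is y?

cdd

Run of M on w = c d d c d d d d c d:
  step 0: S0  (start)
  step 1: S4  (read c: S0→S4)
  step 2: S3  (read d: S4→S3)
  step 3: S0  (read d: S3→S0)   ← first repeat (S0 seen earlier)
  step 4: S4  (read c: S0→S4)
  step 5: S3  (read d: S4→S3)
  step 6: S0  (read d: S3→S0)
  step 7: S4  (read d: S0→S4)
  step 8: S3  (read d: S4→S3)
  step 9: S0  (read c: S3→S0)
  step 10: S4  (read d: S0→S4)

So i = 0, j = 3, giving x = w[0:0] = ε, y = w[0:3] = cdd, z = w[3:10] = cddddcd.
Check: |xy| = 3 ≤ 7 and |y| = 3 ≥ 1. Reading y takes M from S0 back to S0, so every xyⁱz is accepted.
Pumping length from the standard proof: p = 7 (the number of states). The repeated state found above gives |xy| = j ≤ 7 and |y| = j − i ≥ 1.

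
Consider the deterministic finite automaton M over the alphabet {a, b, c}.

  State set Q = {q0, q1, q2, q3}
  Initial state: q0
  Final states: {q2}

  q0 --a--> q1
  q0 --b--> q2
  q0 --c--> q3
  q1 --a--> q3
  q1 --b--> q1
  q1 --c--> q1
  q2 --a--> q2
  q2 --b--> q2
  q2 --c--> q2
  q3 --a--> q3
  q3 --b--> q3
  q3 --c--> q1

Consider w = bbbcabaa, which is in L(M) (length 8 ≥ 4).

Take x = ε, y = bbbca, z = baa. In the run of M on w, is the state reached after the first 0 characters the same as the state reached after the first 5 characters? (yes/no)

no

Run of M on the first 5 characters of w = b b b c a:
  step 0: q0  (start)
  step 1: q2  (read b: q0→q2)
  step 2: q2  (read b: q2→q2)
  step 3: q2  (read b: q2→q2)
  step 4: q2  (read c: q2→q2)
  step 5: q2  (read a: q2→q2)

After x (step 0): q0. After xy (step 5): q2.
They differ (q0 ≠ q2), so y is not a cycle from the state after x; this split is not the one the pumping-lemma construction produces, and pumping y need not keep the string in L(M).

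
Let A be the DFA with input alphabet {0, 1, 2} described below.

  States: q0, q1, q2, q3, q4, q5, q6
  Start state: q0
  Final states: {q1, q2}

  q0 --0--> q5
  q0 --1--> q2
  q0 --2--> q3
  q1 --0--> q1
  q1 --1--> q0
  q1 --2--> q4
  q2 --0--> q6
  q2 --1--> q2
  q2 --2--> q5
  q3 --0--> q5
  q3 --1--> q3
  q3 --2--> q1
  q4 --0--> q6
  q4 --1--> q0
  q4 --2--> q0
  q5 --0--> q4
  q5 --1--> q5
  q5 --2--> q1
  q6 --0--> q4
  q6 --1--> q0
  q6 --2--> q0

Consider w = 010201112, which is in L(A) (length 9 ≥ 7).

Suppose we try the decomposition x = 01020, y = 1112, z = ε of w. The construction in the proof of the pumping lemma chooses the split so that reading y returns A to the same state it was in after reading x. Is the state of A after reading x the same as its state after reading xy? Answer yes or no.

Run of A on the first 9 characters of w = 0 1 0 2 0 1 1 1 2:
  step 0: q0  (start)
  step 1: q5  (read 0: q0→q5)
  step 2: q5  (read 1: q5→q5)
  step 3: q4  (read 0: q5→q4)
  step 4: q0  (read 2: q4→q0)
  step 5: q5  (read 0: q0→q5)
  step 6: q5  (read 1: q5→q5)
  step 7: q5  (read 1: q5→q5)
  step 8: q5  (read 1: q5→q5)
  step 9: q1  (read 2: q5→q1)

After x (step 5): q5. After xy (step 9): q1.
They differ (q5 ≠ q1), so y is not a cycle from the state after x; this split is not the one the pumping-lemma construction produces, and pumping y need not keep the string in L(A).

no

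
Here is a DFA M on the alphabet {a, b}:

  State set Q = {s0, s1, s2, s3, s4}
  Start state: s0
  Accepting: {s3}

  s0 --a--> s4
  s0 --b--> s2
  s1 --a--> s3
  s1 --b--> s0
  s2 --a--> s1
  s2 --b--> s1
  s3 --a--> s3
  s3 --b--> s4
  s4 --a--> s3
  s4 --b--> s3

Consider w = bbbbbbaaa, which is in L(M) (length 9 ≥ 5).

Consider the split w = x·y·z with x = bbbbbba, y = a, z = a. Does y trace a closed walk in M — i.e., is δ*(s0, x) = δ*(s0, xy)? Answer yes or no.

no

Run of M on the first 8 characters of w = b b b b b b a a:
  step 0: s0  (start)
  step 1: s2  (read b: s0→s2)
  step 2: s1  (read b: s2→s1)
  step 3: s0  (read b: s1→s0)
  step 4: s2  (read b: s0→s2)
  step 5: s1  (read b: s2→s1)
  step 6: s0  (read b: s1→s0)
  step 7: s4  (read a: s0→s4)
  step 8: s3  (read a: s4→s3)

After x (step 7): s4. After xy (step 8): s3.
They differ (s4 ≠ s3), so y is not a cycle from the state after x; this split is not the one the pumping-lemma construction produces, and pumping y need not keep the string in L(M).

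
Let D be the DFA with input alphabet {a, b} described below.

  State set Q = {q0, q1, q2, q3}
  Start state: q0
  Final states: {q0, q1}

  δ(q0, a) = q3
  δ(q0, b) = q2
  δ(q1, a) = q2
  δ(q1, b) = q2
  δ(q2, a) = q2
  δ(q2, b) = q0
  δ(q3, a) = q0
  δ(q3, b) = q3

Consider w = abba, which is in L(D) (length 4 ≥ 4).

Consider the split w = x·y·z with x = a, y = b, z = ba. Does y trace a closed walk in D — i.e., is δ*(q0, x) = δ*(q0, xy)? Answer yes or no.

State sequence: q0 -a-> q3 -b-> q3

After x (step 1): q3. After xy (step 2): q3.
They match, so y = b drives D around a cycle from q3 back to itself; pumping y any number of times keeps D in q3 before reading z, and xyⁱz ∈ L(D) for every i ≥ 0.

yes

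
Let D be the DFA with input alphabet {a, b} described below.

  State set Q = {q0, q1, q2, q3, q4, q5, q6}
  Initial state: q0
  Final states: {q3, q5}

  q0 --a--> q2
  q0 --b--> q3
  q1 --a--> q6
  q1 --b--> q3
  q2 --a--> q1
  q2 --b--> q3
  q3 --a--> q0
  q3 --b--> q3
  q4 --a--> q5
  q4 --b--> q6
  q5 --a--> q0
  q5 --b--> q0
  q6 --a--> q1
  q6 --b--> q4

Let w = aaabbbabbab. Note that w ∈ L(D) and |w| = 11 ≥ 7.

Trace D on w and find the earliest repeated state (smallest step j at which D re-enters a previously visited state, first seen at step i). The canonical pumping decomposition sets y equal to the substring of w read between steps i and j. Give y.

Run of D on w = a a a b b b a b b a b:
  step 0: q0  (start)
  step 1: q2  (read a: q0→q2)
  step 2: q1  (read a: q2→q1)
  step 3: q6  (read a: q1→q6)
  step 4: q4  (read b: q6→q4)
  step 5: q6  (read b: q4→q6)   ← first repeat (q6 seen earlier)
  step 6: q4  (read b: q6→q4)
  step 7: q5  (read a: q4→q5)
  step 8: q0  (read b: q5→q0)
  step 9: q3  (read b: q0→q3)
  step 10: q0  (read a: q3→q0)
  step 11: q3  (read b: q0→q3)

So i = 3, j = 5, giving x = w[0:3] = aaa, y = w[3:5] = bb, z = w[5:11] = babbab.
Check: |xy| = 5 ≤ 7 and |y| = 2 ≥ 1. Reading y takes D from q6 back to q6, so every xyⁱz is accepted.

bb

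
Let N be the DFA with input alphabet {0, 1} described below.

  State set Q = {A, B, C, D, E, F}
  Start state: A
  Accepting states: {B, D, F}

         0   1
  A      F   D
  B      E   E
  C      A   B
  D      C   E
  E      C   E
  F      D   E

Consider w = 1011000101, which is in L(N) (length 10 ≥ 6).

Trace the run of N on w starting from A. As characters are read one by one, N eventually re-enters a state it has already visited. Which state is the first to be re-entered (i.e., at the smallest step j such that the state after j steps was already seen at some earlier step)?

State sequence: A -1-> D -0-> C -1-> B -1-> E -0-> C -0-> A -0-> F -1-> E -0-> C -1-> B
First repeat at step 5: C was already visited.

The earliest repeat is at step j = 5: N is in C, which it already visited at step i = 2.
Since N has 6 states, any run of length ≥ 6 visits 6+1 states, so by pigeonhole some state repeats within the first 6 steps — that repeat gives the pumpable loop.

C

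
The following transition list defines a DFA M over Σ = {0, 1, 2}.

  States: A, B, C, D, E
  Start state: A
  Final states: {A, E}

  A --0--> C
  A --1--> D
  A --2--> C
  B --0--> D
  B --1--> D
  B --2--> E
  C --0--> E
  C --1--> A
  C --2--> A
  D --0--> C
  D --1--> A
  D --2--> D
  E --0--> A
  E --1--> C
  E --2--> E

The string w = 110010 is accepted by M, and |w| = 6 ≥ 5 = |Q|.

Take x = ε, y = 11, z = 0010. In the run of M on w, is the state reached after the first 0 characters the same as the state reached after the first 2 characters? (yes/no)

State sequence: A -1-> D -1-> A

After x (step 0): A. After xy (step 2): A.
They match, so y = 11 drives M around a cycle from A back to itself; pumping y any number of times keeps M in A before reading z, and xyⁱz ∈ L(M) for every i ≥ 0.

yes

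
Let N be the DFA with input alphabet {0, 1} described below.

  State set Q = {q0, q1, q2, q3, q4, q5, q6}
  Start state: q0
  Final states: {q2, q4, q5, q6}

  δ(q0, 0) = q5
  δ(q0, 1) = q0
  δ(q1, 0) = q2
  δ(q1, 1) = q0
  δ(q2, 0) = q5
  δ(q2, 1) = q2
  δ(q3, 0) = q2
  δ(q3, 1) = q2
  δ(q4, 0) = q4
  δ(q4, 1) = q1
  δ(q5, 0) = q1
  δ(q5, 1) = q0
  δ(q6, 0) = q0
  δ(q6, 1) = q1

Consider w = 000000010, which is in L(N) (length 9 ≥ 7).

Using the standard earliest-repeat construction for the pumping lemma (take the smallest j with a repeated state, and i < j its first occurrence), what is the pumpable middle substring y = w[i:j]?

000

State sequence: q0 -0-> q5 -0-> q1 -0-> q2 -0-> q5 -0-> q1 -0-> q2 -0-> q5 -1-> q0 -0-> q5
First repeat at step 4: q5 was already visited.

So i = 1, j = 4, giving x = w[0:1] = 0, y = w[1:4] = 000, z = w[4:9] = 00010.
Check: |xy| = 4 ≤ 7 and |y| = 3 ≥ 1. Reading y takes N from q5 back to q5, so every xyⁱz is accepted.
Since N has 7 states, any run of length ≥ 7 visits 7+1 states, so by pigeonhole some state repeats within the first 7 steps — that repeat gives the pumpable loop.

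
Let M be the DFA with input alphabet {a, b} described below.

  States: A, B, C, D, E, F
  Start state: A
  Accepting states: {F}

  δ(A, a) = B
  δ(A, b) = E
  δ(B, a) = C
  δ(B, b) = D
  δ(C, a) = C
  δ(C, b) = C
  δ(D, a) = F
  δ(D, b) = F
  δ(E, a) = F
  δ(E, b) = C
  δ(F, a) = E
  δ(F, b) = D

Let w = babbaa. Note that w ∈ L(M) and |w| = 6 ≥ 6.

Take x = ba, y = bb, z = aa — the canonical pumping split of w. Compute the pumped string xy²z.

babbbbaa

xy^2z = ba·bb·bb·aa = babbbbaa.
Reading y = bb takes M from F back to F, so after x·y·y the machine is still in F, and z then leads to the accepting state F. Hence babbbbaa ∈ L(M).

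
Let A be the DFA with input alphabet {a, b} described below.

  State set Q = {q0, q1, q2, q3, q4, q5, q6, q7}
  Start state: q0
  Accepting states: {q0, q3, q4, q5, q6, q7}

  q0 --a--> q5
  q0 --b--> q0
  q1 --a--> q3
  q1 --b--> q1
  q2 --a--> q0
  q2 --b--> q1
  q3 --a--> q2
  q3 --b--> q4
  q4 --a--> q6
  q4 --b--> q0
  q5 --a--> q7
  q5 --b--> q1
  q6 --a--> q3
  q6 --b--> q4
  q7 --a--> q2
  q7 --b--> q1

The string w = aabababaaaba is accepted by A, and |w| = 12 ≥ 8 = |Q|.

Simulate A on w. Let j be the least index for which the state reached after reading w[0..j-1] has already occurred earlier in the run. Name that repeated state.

Run of A on w = a a b a b a b a a a b a:
  step 0: q0  (start)
  step 1: q5  (read a: q0→q5)
  step 2: q7  (read a: q5→q7)
  step 3: q1  (read b: q7→q1)
  step 4: q3  (read a: q1→q3)
  step 5: q4  (read b: q3→q4)
  step 6: q6  (read a: q4→q6)
  step 7: q4  (read b: q6→q4)   ← first repeat (q4 seen earlier)
  step 8: q6  (read a: q4→q6)
  step 9: q3  (read a: q6→q3)
  step 10: q2  (read a: q3→q2)
  step 11: q1  (read b: q2→q1)
  step 12: q3  (read a: q1→q3)

The earliest repeat is at step j = 7: A is in q4, which it already visited at step i = 5.
With |Q| = 8, pigeonhole forces a state repeat no later than step 8; the substring read between the first and second visits to that state can be pumped.

q4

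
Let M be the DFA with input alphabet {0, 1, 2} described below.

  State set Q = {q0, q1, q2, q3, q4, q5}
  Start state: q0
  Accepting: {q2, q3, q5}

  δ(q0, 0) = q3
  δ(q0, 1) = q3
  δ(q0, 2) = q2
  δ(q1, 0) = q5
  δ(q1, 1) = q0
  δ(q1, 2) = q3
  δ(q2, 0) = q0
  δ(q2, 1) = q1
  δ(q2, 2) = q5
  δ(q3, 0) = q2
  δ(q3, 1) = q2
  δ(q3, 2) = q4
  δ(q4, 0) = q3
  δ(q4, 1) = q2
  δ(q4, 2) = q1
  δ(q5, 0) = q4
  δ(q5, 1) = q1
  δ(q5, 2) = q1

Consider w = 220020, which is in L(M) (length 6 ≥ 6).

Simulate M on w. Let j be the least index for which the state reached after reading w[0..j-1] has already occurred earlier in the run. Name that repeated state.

q4

State sequence: q0 -2-> q2 -2-> q5 -0-> q4 -0-> q3 -2-> q4 -0-> q3
First repeat at step 5: q4 was already visited.

The earliest repeat is at step j = 5: M is in q4, which it already visited at step i = 3.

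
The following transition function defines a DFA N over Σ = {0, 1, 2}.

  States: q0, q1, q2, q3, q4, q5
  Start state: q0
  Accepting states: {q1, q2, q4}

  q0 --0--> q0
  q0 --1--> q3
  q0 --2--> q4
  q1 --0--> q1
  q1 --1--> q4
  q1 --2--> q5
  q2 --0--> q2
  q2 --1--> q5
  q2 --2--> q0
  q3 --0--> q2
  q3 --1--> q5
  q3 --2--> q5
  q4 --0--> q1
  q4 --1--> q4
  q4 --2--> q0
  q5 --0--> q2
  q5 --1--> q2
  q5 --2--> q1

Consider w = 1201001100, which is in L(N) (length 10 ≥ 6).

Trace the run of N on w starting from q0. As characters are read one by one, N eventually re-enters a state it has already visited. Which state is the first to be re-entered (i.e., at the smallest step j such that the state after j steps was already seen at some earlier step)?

State sequence: q0 -1-> q3 -2-> q5 -0-> q2 -1-> q5 -0-> q2 -0-> q2 -1-> q5 -1-> q2 -0-> q2 -0-> q2
First repeat at step 4: q5 was already visited.

The earliest repeat is at step j = 4: N is in q5, which it already visited at step i = 2.
Pumping length from the standard proof: p = 6 (the number of states). The repeated state found above gives |xy| = j ≤ 6 and |y| = j − i ≥ 1.

q5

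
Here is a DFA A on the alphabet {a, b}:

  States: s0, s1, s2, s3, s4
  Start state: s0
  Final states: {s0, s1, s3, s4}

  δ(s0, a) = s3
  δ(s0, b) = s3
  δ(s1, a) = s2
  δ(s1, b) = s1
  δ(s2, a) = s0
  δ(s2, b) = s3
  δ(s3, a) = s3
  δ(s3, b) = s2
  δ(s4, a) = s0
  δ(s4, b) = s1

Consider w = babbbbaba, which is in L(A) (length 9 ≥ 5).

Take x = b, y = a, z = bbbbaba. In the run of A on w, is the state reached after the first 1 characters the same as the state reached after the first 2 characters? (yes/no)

yes

Run of A on the first 2 characters of w = b a:
  step 0: s0  (start)
  step 1: s3  (read b: s0→s3)
  step 2: s3  (read a: s3→s3)

After x (step 1): s3. After xy (step 2): s3.
They match, so y = a drives A around a cycle from s3 back to itself; pumping y any number of times keeps A in s3 before reading z, and xyⁱz ∈ L(A) for every i ≥ 0.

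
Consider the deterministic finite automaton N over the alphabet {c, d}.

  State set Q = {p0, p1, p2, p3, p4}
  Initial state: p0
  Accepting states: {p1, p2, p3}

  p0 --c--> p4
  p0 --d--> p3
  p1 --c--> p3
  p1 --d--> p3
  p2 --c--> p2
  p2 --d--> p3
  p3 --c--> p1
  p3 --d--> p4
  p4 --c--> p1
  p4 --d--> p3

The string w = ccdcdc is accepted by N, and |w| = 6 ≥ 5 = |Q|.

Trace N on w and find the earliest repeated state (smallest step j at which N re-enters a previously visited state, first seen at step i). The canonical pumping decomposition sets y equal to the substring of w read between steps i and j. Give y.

dc

State sequence: p0 -c-> p4 -c-> p1 -d-> p3 -c-> p1 -d-> p3 -c-> p1
First repeat at step 4: p1 was already visited.

So i = 2, j = 4, giving x = w[0:2] = cc, y = w[2:4] = dc, z = w[4:6] = dc.
Check: |xy| = 4 ≤ 5 and |y| = 2 ≥ 1. Reading y takes N from p1 back to p1, so every xyⁱz is accepted.
Since N has 5 states, any run of length ≥ 5 visits 5+1 states, so by pigeonhole some state repeats within the first 5 steps — that repeat gives the pumpable loop.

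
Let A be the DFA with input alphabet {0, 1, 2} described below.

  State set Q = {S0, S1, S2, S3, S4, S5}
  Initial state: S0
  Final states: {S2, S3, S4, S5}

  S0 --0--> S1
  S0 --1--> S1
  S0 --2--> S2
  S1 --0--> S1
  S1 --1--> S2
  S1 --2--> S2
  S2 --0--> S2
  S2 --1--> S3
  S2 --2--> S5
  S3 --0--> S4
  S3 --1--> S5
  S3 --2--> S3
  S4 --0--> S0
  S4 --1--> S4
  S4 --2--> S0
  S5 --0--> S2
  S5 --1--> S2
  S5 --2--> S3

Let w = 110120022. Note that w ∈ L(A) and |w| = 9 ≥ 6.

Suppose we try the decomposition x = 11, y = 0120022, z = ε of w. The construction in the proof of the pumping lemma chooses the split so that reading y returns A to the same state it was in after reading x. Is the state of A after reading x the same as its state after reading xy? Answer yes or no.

State sequence: S0 -1-> S1 -1-> S2 -0-> S2 -1-> S3 -2-> S3 -0-> S4 -0-> S0 -2-> S2 -2-> S5

After x (step 2): S2. After xy (step 9): S5.
They differ (S2 ≠ S5), so y is not a cycle from the state after x; this split is not the one the pumping-lemma construction produces, and pumping y need not keep the string in L(A).

no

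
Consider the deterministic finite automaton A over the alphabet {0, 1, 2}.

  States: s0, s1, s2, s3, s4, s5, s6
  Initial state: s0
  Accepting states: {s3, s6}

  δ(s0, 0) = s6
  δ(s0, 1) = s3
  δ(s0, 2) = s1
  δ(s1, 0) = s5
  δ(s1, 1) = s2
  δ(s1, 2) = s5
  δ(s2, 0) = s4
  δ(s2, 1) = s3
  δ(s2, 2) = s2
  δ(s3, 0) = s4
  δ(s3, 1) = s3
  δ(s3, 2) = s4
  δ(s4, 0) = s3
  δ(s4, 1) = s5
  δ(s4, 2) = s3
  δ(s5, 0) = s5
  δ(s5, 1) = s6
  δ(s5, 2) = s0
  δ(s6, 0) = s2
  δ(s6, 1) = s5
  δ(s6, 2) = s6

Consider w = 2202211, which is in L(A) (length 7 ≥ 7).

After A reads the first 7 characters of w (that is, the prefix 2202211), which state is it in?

State sequence: s0 -2-> s1 -2-> s5 -0-> s5 -2-> s0 -2-> s1 -1-> s2 -1-> s3

After reading 7 characters, A is in state s3.

s3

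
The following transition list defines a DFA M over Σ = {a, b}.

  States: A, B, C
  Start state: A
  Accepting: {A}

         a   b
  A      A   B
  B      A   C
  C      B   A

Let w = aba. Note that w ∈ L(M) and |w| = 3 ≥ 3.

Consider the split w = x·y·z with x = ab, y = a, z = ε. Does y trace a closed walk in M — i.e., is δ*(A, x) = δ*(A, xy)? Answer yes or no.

Run of M on the first 3 characters of w = a b a:
  step 0: A  (start)
  step 1: A  (read a: A→A)
  step 2: B  (read b: A→B)
  step 3: A  (read a: B→A)

After x (step 2): B. After xy (step 3): A.
They differ (B ≠ A), so y is not a cycle from the state after x; this split is not the one the pumping-lemma construction produces, and pumping y need not keep the string in L(M).

no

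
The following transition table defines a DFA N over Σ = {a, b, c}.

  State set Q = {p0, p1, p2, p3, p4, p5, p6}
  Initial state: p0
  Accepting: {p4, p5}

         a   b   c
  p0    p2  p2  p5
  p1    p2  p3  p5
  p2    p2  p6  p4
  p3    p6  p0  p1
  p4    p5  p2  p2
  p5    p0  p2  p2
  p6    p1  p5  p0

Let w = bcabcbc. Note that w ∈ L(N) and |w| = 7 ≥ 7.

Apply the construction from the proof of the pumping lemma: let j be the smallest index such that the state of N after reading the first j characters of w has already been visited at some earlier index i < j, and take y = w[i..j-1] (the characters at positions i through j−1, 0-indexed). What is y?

cab

Run of N on w = b c a b c b c:
  step 0: p0  (start)
  step 1: p2  (read b: p0→p2)
  step 2: p4  (read c: p2→p4)
  step 3: p5  (read a: p4→p5)
  step 4: p2  (read b: p5→p2)   ← first repeat (p2 seen earlier)
  step 5: p4  (read c: p2→p4)
  step 6: p2  (read b: p4→p2)
  step 7: p4  (read c: p2→p4)

So i = 1, j = 4, giving x = w[0:1] = b, y = w[1:4] = cab, z = w[4:7] = cbc.
Check: |xy| = 4 ≤ 7 and |y| = 3 ≥ 1. Reading y takes N from p2 back to p2, so every xyⁱz is accepted.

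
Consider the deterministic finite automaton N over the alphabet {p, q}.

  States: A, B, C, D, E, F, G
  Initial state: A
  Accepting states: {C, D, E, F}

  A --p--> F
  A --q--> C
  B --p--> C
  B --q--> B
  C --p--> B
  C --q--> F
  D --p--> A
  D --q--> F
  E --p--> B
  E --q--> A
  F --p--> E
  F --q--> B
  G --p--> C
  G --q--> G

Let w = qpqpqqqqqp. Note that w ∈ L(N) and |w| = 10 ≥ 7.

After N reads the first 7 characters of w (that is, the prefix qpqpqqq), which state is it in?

State sequence: A -q-> C -p-> B -q-> B -p-> C -q-> F -q-> B -q-> B

After reading 7 characters, N is in state B.

B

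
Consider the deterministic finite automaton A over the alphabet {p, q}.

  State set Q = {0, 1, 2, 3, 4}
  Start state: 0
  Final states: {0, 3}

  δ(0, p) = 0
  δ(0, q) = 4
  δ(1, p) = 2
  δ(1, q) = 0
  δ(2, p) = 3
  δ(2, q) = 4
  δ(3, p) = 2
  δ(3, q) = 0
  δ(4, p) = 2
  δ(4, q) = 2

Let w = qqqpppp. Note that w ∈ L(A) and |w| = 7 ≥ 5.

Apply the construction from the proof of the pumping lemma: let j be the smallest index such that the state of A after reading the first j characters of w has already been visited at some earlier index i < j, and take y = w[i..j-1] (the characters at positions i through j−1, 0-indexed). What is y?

State sequence: 0 -q-> 4 -q-> 2 -q-> 4 -p-> 2 -p-> 3 -p-> 2 -p-> 3
First repeat at step 3: 4 was already visited.

So i = 1, j = 3, giving x = w[0:1] = q, y = w[1:3] = qq, z = w[3:7] = pppp.
Check: |xy| = 3 ≤ 5 and |y| = 2 ≥ 1. Reading y takes A from 4 back to 4, so every xyⁱz is accepted.

qq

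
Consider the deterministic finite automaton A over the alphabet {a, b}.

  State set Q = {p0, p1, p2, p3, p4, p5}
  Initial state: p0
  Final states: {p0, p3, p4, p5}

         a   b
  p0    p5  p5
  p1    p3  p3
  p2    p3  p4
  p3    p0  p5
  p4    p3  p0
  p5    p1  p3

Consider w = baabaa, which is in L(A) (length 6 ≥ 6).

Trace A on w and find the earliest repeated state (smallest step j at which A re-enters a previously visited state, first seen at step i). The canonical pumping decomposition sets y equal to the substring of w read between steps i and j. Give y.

aab

Run of A on w = b a a b a a:
  step 0: p0  (start)
  step 1: p5  (read b: p0→p5)
  step 2: p1  (read a: p5→p1)
  step 3: p3  (read a: p1→p3)
  step 4: p5  (read b: p3→p5)   ← first repeat (p5 seen earlier)
  step 5: p1  (read a: p5→p1)
  step 6: p3  (read a: p1→p3)

So i = 1, j = 4, giving x = w[0:1] = b, y = w[1:4] = aab, z = w[4:6] = aa.
Check: |xy| = 4 ≤ 6 and |y| = 3 ≥ 1. Reading y takes A from p5 back to p5, so every xyⁱz is accepted.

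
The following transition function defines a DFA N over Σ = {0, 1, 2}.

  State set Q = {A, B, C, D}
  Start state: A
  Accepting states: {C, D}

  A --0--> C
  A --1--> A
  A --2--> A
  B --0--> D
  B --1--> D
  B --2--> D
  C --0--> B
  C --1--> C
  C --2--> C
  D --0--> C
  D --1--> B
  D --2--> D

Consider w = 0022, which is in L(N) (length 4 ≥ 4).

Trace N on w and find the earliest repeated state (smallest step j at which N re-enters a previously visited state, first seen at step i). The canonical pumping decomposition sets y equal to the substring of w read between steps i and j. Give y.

State sequence: A -0-> C -0-> B -2-> D -2-> D
First repeat at step 4: D was already visited.

So i = 3, j = 4, giving x = w[0:3] = 002, y = w[3:4] = 2, z = w[4:4] = ε.
Check: |xy| = 4 ≤ 4 and |y| = 1 ≥ 1. Reading y takes N from D back to D, so every xyⁱz is accepted.

2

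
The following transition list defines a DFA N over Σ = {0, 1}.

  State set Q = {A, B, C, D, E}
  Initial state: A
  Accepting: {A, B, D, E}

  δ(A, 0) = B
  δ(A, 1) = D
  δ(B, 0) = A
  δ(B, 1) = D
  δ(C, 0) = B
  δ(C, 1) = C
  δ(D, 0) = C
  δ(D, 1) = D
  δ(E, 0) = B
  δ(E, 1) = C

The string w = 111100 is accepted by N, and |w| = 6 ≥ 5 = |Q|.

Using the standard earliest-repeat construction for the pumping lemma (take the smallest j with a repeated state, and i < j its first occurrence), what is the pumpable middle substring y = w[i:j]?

1

State sequence: A -1-> D -1-> D -1-> D -1-> D -0-> C -0-> B
First repeat at step 2: D was already visited.

So i = 1, j = 2, giving x = w[0:1] = 1, y = w[1:2] = 1, z = w[2:6] = 1100.
Check: |xy| = 2 ≤ 5 and |y| = 1 ≥ 1. Reading y takes N from D back to D, so every xyⁱz is accepted.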